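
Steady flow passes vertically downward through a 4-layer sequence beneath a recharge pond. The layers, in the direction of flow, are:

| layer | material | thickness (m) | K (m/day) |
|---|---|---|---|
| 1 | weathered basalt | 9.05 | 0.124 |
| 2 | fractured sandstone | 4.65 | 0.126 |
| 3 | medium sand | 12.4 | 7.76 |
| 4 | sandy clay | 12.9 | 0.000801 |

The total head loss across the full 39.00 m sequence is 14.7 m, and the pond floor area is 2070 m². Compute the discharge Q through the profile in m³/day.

Flow is perpendicular to layering, so the layers act in series and the equivalent K is the thickness-weighted harmonic mean.
Total thickness L = 9.05 + 4.65 + 12.4 + 12.9 = 39.00 m.
Σ(b_i/K_i) = 9.05/0.124 + 4.65/0.126 + 12.4/7.76 + 12.9/0.000801 = 16216 d.
K_eq = L / Σ(b_i/K_i) = 39.00 / 16216 = 0.002405 m/day.
Q = K_eq · A · (Δh/L) = 0.002405 × 2070 × (14.7/39.00) = 1.876 m³/day.

1.88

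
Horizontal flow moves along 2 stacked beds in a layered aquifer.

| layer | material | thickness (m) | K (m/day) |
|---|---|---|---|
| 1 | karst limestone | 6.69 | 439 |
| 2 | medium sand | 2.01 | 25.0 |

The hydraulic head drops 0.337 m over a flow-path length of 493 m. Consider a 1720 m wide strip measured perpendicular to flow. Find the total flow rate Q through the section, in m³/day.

3510

Flow is parallel to layering, so each bed carries its own Darcy discharge and the transmissivities add.
Σ(K_i·b_i) = 439×6.69 + 25.0×2.01 = 2987 m²/day.
Hydraulic gradient i = Δh / L = 0.337 / 493 = 0.0006836.
Q = Σ(K_i·b_i) · W · i = 2987 × 1720 × 0.0006836 = 3512 m³/day.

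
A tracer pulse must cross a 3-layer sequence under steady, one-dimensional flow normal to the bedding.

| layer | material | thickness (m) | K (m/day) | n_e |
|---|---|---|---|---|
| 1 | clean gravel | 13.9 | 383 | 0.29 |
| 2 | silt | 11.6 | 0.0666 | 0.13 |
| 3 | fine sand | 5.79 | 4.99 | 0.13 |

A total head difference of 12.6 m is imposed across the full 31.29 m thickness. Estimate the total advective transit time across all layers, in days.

With flow normal to the layers, continuity requires the same specific discharge q through every layer.
Σ(b_i/K_i) = 13.9/383 + 11.6/0.0666 + 5.79/4.99 = 175.4 d.
q = Δh / Σ(b_i/K_i) = 12.6 / 175.4 = 0.07185 m/day.
In each layer the seepage velocity is v_i = q/n_i, so the layer transit time is t_i = b_i·n_i / q:
  layer 1 (clean gravel): t_1 = 13.9 × 0.29 / 0.07185 = 56.10 d
  layer 2 (silt): t_2 = 11.6 × 0.13 / 0.07185 = 20.99 d
  layer 3 (fine sand): t_3 = 5.79 × 0.13 / 0.07185 = 10.48 d
Total t = Σ t_i = 87.57 days.

87.6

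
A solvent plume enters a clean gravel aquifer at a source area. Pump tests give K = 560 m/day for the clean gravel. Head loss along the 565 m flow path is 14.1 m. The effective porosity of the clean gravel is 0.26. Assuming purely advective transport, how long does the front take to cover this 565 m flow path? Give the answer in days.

Hydraulic gradient i = Δh / L = 14.1 / 565 = 0.02496.
Darcy flux q = K · i = 560.0 × 0.02496 = 13.98 m/day.
Seepage velocity v = q / n_e = 13.98 / 0.26 = 53.75 m/day.
Travel time t = L / v = 565 / 53.75 = 10.51 days.

10.5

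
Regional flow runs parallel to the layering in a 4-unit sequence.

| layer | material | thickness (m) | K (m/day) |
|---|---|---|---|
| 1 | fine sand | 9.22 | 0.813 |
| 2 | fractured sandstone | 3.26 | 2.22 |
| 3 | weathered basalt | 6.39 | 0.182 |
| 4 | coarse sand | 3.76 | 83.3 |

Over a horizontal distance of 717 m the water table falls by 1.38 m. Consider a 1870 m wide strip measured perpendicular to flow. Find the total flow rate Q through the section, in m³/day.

1180

Flow is parallel to layering, so each bed carries its own Darcy discharge and the transmissivities add.
Σ(K_i·b_i) = 0.813×9.22 + 2.22×3.26 + 0.182×6.39 + 83.3×3.76 = 329.1 m²/day.
Hydraulic gradient i = Δh / L = 1.38 / 717 = 0.001925.
Q = Σ(K_i·b_i) · W · i = 329.1 × 1870 × 0.001925 = 1184 m³/day.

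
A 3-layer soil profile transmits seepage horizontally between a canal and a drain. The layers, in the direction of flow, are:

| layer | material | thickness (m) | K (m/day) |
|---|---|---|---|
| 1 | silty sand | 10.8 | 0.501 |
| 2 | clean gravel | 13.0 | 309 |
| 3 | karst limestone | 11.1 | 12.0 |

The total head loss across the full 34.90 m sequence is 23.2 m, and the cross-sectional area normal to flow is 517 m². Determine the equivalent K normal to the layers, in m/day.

Flow is perpendicular to layering, so the layers act in series and the equivalent K is the thickness-weighted harmonic mean.
Total thickness L = 10.8 + 13.0 + 11.1 = 34.90 m.
Σ(b_i/K_i) = 10.8/0.501 + 13.0/309 + 11.1/12.0 = 22.52 d.
K_eq = L / Σ(b_i/K_i) = 34.90 / 22.52 = 1.549 m/day.

1.55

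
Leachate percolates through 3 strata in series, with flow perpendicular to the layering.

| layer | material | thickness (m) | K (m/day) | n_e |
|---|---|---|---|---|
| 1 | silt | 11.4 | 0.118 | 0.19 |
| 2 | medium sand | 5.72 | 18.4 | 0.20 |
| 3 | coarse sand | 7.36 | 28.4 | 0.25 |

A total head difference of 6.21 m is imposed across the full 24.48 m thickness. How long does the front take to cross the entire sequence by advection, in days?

With flow normal to the layers, continuity requires the same specific discharge q through every layer.
Σ(b_i/K_i) = 11.4/0.118 + 5.72/18.4 + 7.36/28.4 = 97.18 d.
q = Δh / Σ(b_i/K_i) = 6.21 / 97.18 = 0.06390 m/day.
In each layer the seepage velocity is v_i = q/n_i, so the layer transit time is t_i = b_i·n_i / q:
  layer 1 (silt): t_1 = 11.4 × 0.19 / 0.06390 = 33.90 d
  layer 2 (medium sand): t_2 = 5.72 × 0.20 / 0.06390 = 17.90 d
  layer 3 (coarse sand): t_3 = 7.36 × 0.25 / 0.06390 = 28.79 d
Total t = Σ t_i = 80.59 days.

80.6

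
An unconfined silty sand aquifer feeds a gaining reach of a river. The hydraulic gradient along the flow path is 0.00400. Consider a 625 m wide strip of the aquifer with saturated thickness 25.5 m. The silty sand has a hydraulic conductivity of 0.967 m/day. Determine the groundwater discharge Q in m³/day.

61.6

Cross-sectional area A = 625 × 25.5 = 15938 m².
Hydraulic gradient i = 0.00400.
Darcy's law: Q = K · A · i = 0.9670 × 15938 × 0.004000 = 61.65 m³/day.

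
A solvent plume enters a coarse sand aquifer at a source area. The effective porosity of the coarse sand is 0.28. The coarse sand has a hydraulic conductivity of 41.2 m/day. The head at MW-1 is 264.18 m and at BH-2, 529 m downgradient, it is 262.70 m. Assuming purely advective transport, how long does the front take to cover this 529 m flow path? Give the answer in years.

Hydraulic gradient i = (264.18 − 262.70) / 529 = 1.48 / 529 = 0.002798.
Darcy flux q = K · i = 41.20 × 0.002798 = 0.1153 m/day.
Seepage velocity v = q / n_e = 0.1153 / 0.28 = 0.4117 m/day.
Travel time t = L / v = 529 / 0.4117 = 1285 days = 3.518 years.

3.52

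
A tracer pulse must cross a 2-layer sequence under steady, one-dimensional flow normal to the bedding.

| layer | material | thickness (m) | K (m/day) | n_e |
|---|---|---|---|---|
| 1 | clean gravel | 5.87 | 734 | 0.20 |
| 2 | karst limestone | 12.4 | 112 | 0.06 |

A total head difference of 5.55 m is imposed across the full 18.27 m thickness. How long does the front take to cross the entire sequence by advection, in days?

0.0410

With flow normal to the layers, continuity requires the same specific discharge q through every layer.
Σ(b_i/K_i) = 5.87/734 + 12.4/112 = 0.1187 d.
q = Δh / Σ(b_i/K_i) = 5.55 / 0.1187 = 46.75 m/day.
In each layer the seepage velocity is v_i = q/n_i, so the layer transit time is t_i = b_i·n_i / q:
  layer 1 (clean gravel): t_1 = 5.87 × 0.20 / 46.75 = 0.02511 d
  layer 2 (karst limestone): t_2 = 12.4 × 0.06 / 46.75 = 0.01591 d
Total t = Σ t_i = 0.04103 days.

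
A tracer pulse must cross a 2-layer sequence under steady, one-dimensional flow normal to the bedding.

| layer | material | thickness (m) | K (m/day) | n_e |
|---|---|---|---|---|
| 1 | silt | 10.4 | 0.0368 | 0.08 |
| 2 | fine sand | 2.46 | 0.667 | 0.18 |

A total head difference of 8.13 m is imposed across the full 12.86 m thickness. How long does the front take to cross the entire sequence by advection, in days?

With flow normal to the layers, continuity requires the same specific discharge q through every layer.
Σ(b_i/K_i) = 10.4/0.0368 + 2.46/0.667 = 286.3 d.
q = Δh / Σ(b_i/K_i) = 8.13 / 286.3 = 0.02840 m/day.
In each layer the seepage velocity is v_i = q/n_i, so the layer transit time is t_i = b_i·n_i / q:
  layer 1 (silt): t_1 = 10.4 × 0.08 / 0.02840 = 29.30 d
  layer 2 (fine sand): t_2 = 2.46 × 0.18 / 0.02840 = 15.59 d
Total t = Σ t_i = 44.89 days.

44.9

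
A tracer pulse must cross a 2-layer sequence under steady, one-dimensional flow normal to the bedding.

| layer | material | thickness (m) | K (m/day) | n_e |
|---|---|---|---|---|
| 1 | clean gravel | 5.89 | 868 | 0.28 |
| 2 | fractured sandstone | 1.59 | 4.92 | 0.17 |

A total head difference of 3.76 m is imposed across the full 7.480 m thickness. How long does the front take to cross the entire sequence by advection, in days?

With flow normal to the layers, continuity requires the same specific discharge q through every layer.
Σ(b_i/K_i) = 5.89/868 + 1.59/4.92 = 0.3300 d.
q = Δh / Σ(b_i/K_i) = 3.76 / 0.3300 = 11.40 m/day.
In each layer the seepage velocity is v_i = q/n_i, so the layer transit time is t_i = b_i·n_i / q:
  layer 1 (clean gravel): t_1 = 5.89 × 0.28 / 11.40 = 0.1447 d
  layer 2 (fractured sandstone): t_2 = 1.59 × 0.17 / 11.40 = 0.02372 d
Total t = Σ t_i = 0.1684 days.

0.168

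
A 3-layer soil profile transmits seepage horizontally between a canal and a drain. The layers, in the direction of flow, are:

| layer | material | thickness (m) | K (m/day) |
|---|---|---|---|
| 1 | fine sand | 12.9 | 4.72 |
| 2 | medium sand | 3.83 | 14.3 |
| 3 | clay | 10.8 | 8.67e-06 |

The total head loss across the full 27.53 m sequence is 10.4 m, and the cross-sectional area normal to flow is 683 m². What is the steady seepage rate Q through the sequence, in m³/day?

Flow is perpendicular to layering, so the layers act in series and the equivalent K is the thickness-weighted harmonic mean.
Total thickness L = 12.9 + 3.83 + 10.8 = 27.53 m.
Σ(b_i/K_i) = 12.9/4.72 + 3.83/14.3 + 10.8/8.67e-06 = 1.246e+06 d.
K_eq = L / Σ(b_i/K_i) = 27.53 / 1.246e+06 = 2.210e-05 m/day.
Q = K_eq · A · (Δh/L) = 2.210e-05 × 683 × (10.4/27.53) = 0.005702 m³/day.

0.00570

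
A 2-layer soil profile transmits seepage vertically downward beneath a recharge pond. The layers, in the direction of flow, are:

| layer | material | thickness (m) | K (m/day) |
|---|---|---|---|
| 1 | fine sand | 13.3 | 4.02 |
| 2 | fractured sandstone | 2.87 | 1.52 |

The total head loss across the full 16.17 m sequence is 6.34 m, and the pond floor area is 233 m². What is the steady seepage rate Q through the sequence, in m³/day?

Flow is perpendicular to layering, so the layers act in series and the equivalent K is the thickness-weighted harmonic mean.
Total thickness L = 13.3 + 2.87 = 16.17 m.
Σ(b_i/K_i) = 13.3/4.02 + 2.87/1.52 = 5.197 d.
K_eq = L / Σ(b_i/K_i) = 16.17 / 5.197 = 3.112 m/day.
Q = K_eq · A · (Δh/L) = 3.112 × 233 × (6.34/16.17) = 284.3 m³/day.

284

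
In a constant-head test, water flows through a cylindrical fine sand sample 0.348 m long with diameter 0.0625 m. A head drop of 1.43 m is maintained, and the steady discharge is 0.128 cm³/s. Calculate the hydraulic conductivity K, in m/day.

0.877

Cross-sectional area A = π·(d/2)² = π × (0.0625/2)² = 0.003068 m².
Convert discharge: 0.128 cm³/s = 1.280e-07 m³/s.
Darcy's law rearranged: K = Q·L / (A·Δh) = 1.280e-07 × 0.348 / (0.003068 × 1.43) = 1.015e-05 m/s = 0.8772 m/day.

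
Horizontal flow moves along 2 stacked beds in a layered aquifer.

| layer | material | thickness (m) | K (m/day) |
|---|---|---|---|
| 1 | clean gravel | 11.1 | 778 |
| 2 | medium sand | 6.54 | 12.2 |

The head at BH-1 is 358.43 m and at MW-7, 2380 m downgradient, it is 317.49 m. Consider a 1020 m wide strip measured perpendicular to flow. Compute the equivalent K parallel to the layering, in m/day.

494

Flow is parallel to layering, so each bed carries its own Darcy discharge and the transmissivities add.
Σ(K_i·b_i) = 778×11.1 + 12.2×6.54 = 8716 m²/day.
Total thickness b = 17.64 m, so K_eq = Σ(K_i·b_i)/b = 494.1 m/day.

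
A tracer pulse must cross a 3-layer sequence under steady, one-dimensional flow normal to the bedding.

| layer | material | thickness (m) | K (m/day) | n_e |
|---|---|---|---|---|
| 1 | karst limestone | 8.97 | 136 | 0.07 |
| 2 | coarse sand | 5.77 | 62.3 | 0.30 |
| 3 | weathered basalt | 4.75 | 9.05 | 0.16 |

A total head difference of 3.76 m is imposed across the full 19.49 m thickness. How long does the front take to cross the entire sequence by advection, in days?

0.567

With flow normal to the layers, continuity requires the same specific discharge q through every layer.
Σ(b_i/K_i) = 8.97/136 + 5.77/62.3 + 4.75/9.05 = 0.6834 d.
q = Δh / Σ(b_i/K_i) = 3.76 / 0.6834 = 5.502 m/day.
In each layer the seepage velocity is v_i = q/n_i, so the layer transit time is t_i = b_i·n_i / q:
  layer 1 (karst limestone): t_1 = 8.97 × 0.07 / 5.502 = 0.1141 d
  layer 2 (coarse sand): t_2 = 5.77 × 0.30 / 5.502 = 0.3146 d
  layer 3 (weathered basalt): t_3 = 4.75 × 0.16 / 5.502 = 0.1381 d
Total t = Σ t_i = 0.5669 days.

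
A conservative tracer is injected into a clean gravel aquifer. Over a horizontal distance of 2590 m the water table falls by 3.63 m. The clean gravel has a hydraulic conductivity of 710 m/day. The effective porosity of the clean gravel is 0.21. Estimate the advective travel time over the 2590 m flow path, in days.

Hydraulic gradient i = Δh / L = 3.63 / 2590 = 0.001402.
Darcy flux q = K · i = 710.0 × 0.001402 = 0.9951 m/day.
Seepage velocity v = q / n_e = 0.9951 / 0.21 = 4.739 m/day.
Travel time t = L / v = 2590 / 4.739 = 546.6 days.

547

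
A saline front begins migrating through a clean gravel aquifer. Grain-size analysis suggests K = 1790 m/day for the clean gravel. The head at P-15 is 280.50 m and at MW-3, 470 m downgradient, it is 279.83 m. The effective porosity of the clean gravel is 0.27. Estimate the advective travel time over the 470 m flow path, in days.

Hydraulic gradient i = (280.50 − 279.83) / 470 = 0.67 / 470 = 0.001426.
Darcy flux q = K · i = 1790 × 0.001426 = 2.552 m/day.
Seepage velocity v = q / n_e = 2.552 / 0.27 = 9.451 m/day.
Travel time t = L / v = 470 / 9.451 = 49.73 days.

49.7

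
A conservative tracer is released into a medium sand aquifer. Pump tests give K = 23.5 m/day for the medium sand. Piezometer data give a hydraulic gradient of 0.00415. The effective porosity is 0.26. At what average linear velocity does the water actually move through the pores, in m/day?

Hydraulic gradient i = 0.00415.
Darcy flux q = K · i = 23.50 × 0.004150 = 0.09753 m/day.
Seepage velocity v = q / n_e = 0.09753 / 0.26 = 0.3751 m/day.

0.375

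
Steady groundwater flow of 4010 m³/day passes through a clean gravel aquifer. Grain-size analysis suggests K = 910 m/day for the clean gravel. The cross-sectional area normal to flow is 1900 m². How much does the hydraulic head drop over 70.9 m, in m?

0.164

From Q = K·A·i, i = Q / (K·A) = 4010 / (910.0 × 1900) = 0.002319.
Head loss Δh = i · L = 0.002319 × 70.9 = 0.1644 m.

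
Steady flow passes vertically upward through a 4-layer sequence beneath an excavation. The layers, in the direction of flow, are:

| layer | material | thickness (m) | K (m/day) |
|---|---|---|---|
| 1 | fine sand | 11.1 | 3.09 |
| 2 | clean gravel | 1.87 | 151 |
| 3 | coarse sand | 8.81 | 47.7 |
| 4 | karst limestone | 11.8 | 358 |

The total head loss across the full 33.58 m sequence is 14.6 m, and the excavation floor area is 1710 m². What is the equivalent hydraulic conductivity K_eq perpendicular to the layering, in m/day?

8.79

Flow is perpendicular to layering, so the layers act in series and the equivalent K is the thickness-weighted harmonic mean.
Total thickness L = 11.1 + 1.87 + 8.81 + 11.8 = 33.58 m.
Σ(b_i/K_i) = 11.1/3.09 + 1.87/151 + 8.81/47.7 + 11.8/358 = 3.822 d.
K_eq = L / Σ(b_i/K_i) = 33.58 / 3.822 = 8.785 m/day.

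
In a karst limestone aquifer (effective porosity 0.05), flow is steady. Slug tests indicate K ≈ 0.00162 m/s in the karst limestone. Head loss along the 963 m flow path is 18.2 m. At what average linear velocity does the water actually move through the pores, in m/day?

52.9

Convert K: 0.00162 m/s × 86400 = 140.0 m/day.
Hydraulic gradient i = Δh / L = 18.2 / 963 = 0.01890.
Darcy flux q = K · i = 140.0 × 0.01890 = 2.645 m/day.
Seepage velocity v = q / n_e = 2.645 / 0.05 = 52.91 m/day.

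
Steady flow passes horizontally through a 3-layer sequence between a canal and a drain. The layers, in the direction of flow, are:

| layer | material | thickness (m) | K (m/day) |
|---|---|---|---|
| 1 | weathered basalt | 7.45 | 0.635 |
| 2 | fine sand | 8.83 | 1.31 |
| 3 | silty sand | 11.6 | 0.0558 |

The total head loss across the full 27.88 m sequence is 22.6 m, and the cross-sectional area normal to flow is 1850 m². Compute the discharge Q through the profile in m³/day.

185

Flow is perpendicular to layering, so the layers act in series and the equivalent K is the thickness-weighted harmonic mean.
Total thickness L = 7.45 + 8.83 + 11.6 = 27.88 m.
Σ(b_i/K_i) = 7.45/0.635 + 8.83/1.31 + 11.6/0.0558 = 226.4 d.
K_eq = L / Σ(b_i/K_i) = 27.88 / 226.4 = 0.1232 m/day.
Q = K_eq · A · (Δh/L) = 0.1232 × 1850 × (22.6/27.88) = 184.7 m³/day.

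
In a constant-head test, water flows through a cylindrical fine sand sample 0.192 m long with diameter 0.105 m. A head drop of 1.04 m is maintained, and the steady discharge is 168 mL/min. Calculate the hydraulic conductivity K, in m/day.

5.16

Cross-sectional area A = π·(d/2)² = π × (0.105/2)² = 0.008659 m².
Convert discharge: 168 mL/min = 2.800e-06 m³/s.
Darcy's law rearranged: K = Q·L / (A·Δh) = 2.800e-06 × 0.192 / (0.008659 × 1.04) = 5.970e-05 m/s = 5.158 m/day.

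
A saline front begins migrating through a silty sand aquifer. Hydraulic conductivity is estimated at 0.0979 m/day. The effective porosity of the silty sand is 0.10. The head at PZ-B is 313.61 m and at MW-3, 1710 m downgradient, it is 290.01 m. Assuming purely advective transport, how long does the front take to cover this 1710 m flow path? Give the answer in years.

Hydraulic gradient i = (313.61 − 290.01) / 1710 = 23.6 / 1710 = 0.01380.
Darcy flux q = K · i = 0.09790 × 0.01380 = 0.001351 m/day.
Seepage velocity v = q / n_e = 0.001351 / 0.10 = 0.01351 m/day.
Travel time t = L / v = 1710 / 0.01351 = 1.266e+05 days = 346.5 years.

347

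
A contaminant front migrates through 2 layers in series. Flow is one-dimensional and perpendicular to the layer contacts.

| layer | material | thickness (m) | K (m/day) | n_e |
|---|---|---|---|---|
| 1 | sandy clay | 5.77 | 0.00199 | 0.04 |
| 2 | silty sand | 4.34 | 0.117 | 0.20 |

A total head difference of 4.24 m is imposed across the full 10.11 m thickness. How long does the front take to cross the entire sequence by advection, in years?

With flow normal to the layers, continuity requires the same specific discharge q through every layer.
Σ(b_i/K_i) = 5.77/0.00199 + 4.34/0.117 = 2937 d.
q = Δh / Σ(b_i/K_i) = 4.24 / 2937 = 0.001444 m/day.
In each layer the seepage velocity is v_i = q/n_i, so the layer transit time is t_i = b_i·n_i / q:
  layer 1 (sandy clay): t_1 = 5.77 × 0.04 / 0.001444 = 159.9 d
  layer 2 (silty sand): t_2 = 4.34 × 0.20 / 0.001444 = 601.2 d
Total t = Σ t_i = 761.0 days = 2.084 years.

2.08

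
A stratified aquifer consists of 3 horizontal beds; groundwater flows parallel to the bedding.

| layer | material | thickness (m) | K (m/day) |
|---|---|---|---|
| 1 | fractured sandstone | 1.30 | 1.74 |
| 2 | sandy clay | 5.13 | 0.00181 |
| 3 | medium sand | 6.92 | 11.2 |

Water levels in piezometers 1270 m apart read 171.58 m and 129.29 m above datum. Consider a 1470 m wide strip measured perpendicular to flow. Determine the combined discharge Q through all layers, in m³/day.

3900

Flow is parallel to layering, so each bed carries its own Darcy discharge and the transmissivities add.
Σ(K_i·b_i) = 1.74×1.30 + 0.00181×5.13 + 11.2×6.92 = 79.78 m²/day.
Hydraulic gradient i = (171.58 − 129.29) / 1270 = 42.29 / 1270 = 0.03330.
Q = Σ(K_i·b_i) · W · i = 79.78 × 1470 × 0.03330 = 3905 m³/day.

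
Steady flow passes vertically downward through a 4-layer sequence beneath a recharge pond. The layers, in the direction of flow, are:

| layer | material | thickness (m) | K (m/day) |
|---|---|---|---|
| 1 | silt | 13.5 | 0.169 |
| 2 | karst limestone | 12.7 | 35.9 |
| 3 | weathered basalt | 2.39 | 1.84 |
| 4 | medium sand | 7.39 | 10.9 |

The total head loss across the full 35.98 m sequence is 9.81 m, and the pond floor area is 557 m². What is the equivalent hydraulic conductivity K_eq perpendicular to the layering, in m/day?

Flow is perpendicular to layering, so the layers act in series and the equivalent K is the thickness-weighted harmonic mean.
Total thickness L = 13.5 + 12.7 + 2.39 + 7.39 = 35.98 m.
Σ(b_i/K_i) = 13.5/0.169 + 12.7/35.9 + 2.39/1.84 + 7.39/10.9 = 82.21 d.
K_eq = L / Σ(b_i/K_i) = 35.98 / 82.21 = 0.4376 m/day.

0.438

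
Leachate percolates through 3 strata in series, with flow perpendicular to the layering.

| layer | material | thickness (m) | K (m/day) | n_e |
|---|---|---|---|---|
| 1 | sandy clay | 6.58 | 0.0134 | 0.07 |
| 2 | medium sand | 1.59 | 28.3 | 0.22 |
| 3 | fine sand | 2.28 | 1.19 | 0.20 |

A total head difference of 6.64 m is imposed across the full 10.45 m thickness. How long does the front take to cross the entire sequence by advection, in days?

With flow normal to the layers, continuity requires the same specific discharge q through every layer.
Σ(b_i/K_i) = 6.58/0.0134 + 1.59/28.3 + 2.28/1.19 = 493.0 d.
q = Δh / Σ(b_i/K_i) = 6.64 / 493.0 = 0.01347 m/day.
In each layer the seepage velocity is v_i = q/n_i, so the layer transit time is t_i = b_i·n_i / q:
  layer 1 (sandy clay): t_1 = 6.58 × 0.07 / 0.01347 = 34.20 d
  layer 2 (medium sand): t_2 = 1.59 × 0.22 / 0.01347 = 25.97 d
  layer 3 (fine sand): t_3 = 2.28 × 0.20 / 0.01347 = 33.86 d
Total t = Σ t_i = 94.03 days.

94.0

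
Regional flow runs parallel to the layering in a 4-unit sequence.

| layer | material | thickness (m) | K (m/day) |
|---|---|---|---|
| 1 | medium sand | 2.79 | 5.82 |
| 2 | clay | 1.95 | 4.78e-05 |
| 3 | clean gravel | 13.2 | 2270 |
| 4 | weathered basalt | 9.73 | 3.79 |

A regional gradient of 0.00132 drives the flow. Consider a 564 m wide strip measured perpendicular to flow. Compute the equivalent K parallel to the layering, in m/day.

1080

Flow is parallel to layering, so each bed carries its own Darcy discharge and the transmissivities add.
Σ(K_i·b_i) = 5.82×2.79 + 4.78e-05×1.95 + 2270×13.2 + 3.79×9.73 = 30017 m²/day.
Total thickness b = 27.67 m, so K_eq = Σ(K_i·b_i)/b = 1085 m/day.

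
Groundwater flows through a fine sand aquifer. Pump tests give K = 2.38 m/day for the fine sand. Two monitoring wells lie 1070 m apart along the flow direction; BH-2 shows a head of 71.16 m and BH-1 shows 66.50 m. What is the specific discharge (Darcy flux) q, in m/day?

Hydraulic gradient i = (71.16 − 66.50) / 1070 = 4.66 / 1070 = 0.004355.
Specific discharge q = K · i = 2.380 × 0.004355 = 0.01037 m/day.

0.0104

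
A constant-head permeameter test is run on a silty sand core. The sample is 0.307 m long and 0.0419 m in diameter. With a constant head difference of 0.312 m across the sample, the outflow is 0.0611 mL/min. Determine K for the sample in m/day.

Cross-sectional area A = π·(d/2)² = π × (0.0419/2)² = 0.001379 m².
Convert discharge: 0.0611 mL/min = 1.018e-09 m³/s.
Darcy's law rearranged: K = Q·L / (A·Δh) = 1.018e-09 × 0.307 / (0.001379 × 0.312) = 7.267e-07 m/s = 0.06279 m/day.

0.0628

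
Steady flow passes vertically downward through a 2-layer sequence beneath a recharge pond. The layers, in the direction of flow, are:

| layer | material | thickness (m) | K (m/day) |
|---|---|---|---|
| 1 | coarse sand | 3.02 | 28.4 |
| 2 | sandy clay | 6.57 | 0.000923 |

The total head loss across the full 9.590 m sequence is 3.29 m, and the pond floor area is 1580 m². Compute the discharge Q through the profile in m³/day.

Flow is perpendicular to layering, so the layers act in series and the equivalent K is the thickness-weighted harmonic mean.
Total thickness L = 3.02 + 6.57 = 9.590 m.
Σ(b_i/K_i) = 3.02/28.4 + 6.57/0.000923 = 7118 d.
K_eq = L / Σ(b_i/K_i) = 9.590 / 7118 = 0.001347 m/day.
Q = K_eq · A · (Δh/L) = 0.001347 × 1580 × (3.29/9.590) = 0.7303 m³/day.

0.730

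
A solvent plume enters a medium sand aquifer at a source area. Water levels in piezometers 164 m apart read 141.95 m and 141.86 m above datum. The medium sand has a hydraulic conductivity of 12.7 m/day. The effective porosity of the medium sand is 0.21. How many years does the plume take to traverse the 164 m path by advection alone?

Hydraulic gradient i = (141.95 − 141.86) / 164 = 0.09 / 164 = 0.0005488.
Darcy flux q = K · i = 12.70 × 0.0005488 = 0.006970 m/day.
Seepage velocity v = q / n_e = 0.006970 / 0.21 = 0.03319 m/day.
Travel time t = L / v = 164 / 0.03319 = 4942 days = 13.53 years.

13.5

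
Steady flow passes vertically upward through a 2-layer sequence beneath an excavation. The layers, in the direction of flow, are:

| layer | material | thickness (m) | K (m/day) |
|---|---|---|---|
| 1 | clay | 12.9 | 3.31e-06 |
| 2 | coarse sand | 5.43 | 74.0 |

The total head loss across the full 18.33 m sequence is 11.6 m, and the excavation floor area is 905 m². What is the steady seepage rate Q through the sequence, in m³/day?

Flow is perpendicular to layering, so the layers act in series and the equivalent K is the thickness-weighted harmonic mean.
Total thickness L = 12.9 + 5.43 = 18.33 m.
Σ(b_i/K_i) = 12.9/3.31e-06 + 5.43/74.0 = 3.897e+06 d.
K_eq = L / Σ(b_i/K_i) = 18.33 / 3.897e+06 = 4.703e-06 m/day.
Q = K_eq · A · (Δh/L) = 4.703e-06 × 905 × (11.6/18.33) = 0.002694 m³/day.

0.00269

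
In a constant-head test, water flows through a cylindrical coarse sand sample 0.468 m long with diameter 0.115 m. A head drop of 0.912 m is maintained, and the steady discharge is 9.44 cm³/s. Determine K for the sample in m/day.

40.3

Cross-sectional area A = π·(d/2)² = π × (0.115/2)² = 0.01039 m².
Convert discharge: 9.44 cm³/s = 9.440e-06 m³/s.
Darcy's law rearranged: K = Q·L / (A·Δh) = 9.440e-06 × 0.468 / (0.01039 × 0.912) = 0.0004664 m/s = 40.30 m/day.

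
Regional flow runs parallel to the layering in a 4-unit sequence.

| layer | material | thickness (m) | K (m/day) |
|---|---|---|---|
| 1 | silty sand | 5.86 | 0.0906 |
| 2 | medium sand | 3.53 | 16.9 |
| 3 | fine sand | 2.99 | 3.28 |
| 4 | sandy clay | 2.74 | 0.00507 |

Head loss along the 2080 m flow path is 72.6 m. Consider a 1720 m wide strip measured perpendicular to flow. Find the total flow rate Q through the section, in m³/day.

4200

Flow is parallel to layering, so each bed carries its own Darcy discharge and the transmissivities add.
Σ(K_i·b_i) = 0.0906×5.86 + 16.9×3.53 + 3.28×2.99 + 0.00507×2.74 = 70.01 m²/day.
Hydraulic gradient i = Δh / L = 72.6 / 2080 = 0.03490.
Q = Σ(K_i·b_i) · W · i = 70.01 × 1720 × 0.03490 = 4203 m³/day.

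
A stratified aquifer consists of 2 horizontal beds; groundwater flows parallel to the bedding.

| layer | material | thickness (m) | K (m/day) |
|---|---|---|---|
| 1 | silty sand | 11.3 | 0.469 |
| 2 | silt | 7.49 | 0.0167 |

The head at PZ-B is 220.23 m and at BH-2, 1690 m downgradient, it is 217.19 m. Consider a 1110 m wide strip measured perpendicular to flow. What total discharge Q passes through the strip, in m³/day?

10.8

Flow is parallel to layering, so each bed carries its own Darcy discharge and the transmissivities add.
Σ(K_i·b_i) = 0.469×11.3 + 0.0167×7.49 = 5.425 m²/day.
Hydraulic gradient i = (220.23 − 217.19) / 1690 = 3.04 / 1690 = 0.001799.
Q = Σ(K_i·b_i) · W · i = 5.425 × 1110 × 0.001799 = 10.83 m³/day.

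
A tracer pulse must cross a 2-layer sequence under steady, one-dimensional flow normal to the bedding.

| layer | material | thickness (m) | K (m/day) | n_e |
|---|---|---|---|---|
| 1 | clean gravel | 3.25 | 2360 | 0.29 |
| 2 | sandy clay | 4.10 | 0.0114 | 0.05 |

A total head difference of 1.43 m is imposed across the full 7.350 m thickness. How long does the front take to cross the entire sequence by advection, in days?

289

With flow normal to the layers, continuity requires the same specific discharge q through every layer.
Σ(b_i/K_i) = 3.25/2360 + 4.10/0.0114 = 359.7 d.
q = Δh / Σ(b_i/K_i) = 1.43 / 359.7 = 0.003976 m/day.
In each layer the seepage velocity is v_i = q/n_i, so the layer transit time is t_i = b_i·n_i / q:
  layer 1 (clean gravel): t_1 = 3.25 × 0.29 / 0.003976 = 237.0 d
  layer 2 (sandy clay): t_2 = 4.10 × 0.05 / 0.003976 = 51.56 d
Total t = Σ t_i = 288.6 days.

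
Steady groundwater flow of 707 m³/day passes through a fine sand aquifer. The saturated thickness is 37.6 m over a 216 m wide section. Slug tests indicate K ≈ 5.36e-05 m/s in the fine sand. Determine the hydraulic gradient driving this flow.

0.0188

Convert K: 5.36e-05 m/s × 86400 = 4.631 m/day.
Cross-sectional area A = 216 × 37.6 = 8122 m².
From Q = K·A·i, i = Q / (K·A) = 707 / (4.631 × 8122) = 0.01880.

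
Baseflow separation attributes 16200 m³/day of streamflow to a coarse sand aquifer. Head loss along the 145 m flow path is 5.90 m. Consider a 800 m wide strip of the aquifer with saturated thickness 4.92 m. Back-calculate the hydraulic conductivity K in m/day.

101

Cross-sectional area A = 800 × 4.92 = 3936 m².
Hydraulic gradient i = Δh / L = 5.90 / 145 = 0.04069.
From Q = K·A·i, K = Q / (A·i) = 16200 / (3936 × 0.04069) = 101.2 m/day.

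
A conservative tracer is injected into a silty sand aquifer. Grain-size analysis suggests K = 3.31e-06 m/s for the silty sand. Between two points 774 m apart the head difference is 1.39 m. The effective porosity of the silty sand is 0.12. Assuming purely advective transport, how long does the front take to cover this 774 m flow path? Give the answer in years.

Convert K: 3.31e-06 m/s × 86400 = 0.2860 m/day.
Hydraulic gradient i = Δh / L = 1.39 / 774 = 0.001796.
Darcy flux q = K · i = 0.2860 × 0.001796 = 0.0005136 m/day.
Seepage velocity v = q / n_e = 0.0005136 / 0.12 = 0.004280 m/day.
Travel time t = L / v = 774 / 0.004280 = 1.808e+05 days = 495.1 years.

495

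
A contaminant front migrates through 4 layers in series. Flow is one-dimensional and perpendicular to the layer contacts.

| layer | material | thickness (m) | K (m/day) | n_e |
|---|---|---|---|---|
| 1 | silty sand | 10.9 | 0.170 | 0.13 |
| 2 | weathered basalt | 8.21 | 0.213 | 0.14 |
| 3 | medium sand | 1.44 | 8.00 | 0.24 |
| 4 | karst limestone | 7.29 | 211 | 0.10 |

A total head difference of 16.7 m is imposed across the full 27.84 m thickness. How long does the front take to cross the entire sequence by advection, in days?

With flow normal to the layers, continuity requires the same specific discharge q through every layer.
Σ(b_i/K_i) = 10.9/0.170 + 8.21/0.213 + 1.44/8.00 + 7.29/211 = 102.9 d.
q = Δh / Σ(b_i/K_i) = 16.7 / 102.9 = 0.1623 m/day.
In each layer the seepage velocity is v_i = q/n_i, so the layer transit time is t_i = b_i·n_i / q:
  layer 1 (silty sand): t_1 = 10.9 × 0.13 / 0.1623 = 8.729 d
  layer 2 (weathered basalt): t_2 = 8.21 × 0.14 / 0.1623 = 7.081 d
  layer 3 (medium sand): t_3 = 1.44 × 0.24 / 0.1623 = 2.129 d
  layer 4 (karst limestone): t_4 = 7.29 × 0.10 / 0.1623 = 4.491 d
Total t = Σ t_i = 22.43 days.

22.4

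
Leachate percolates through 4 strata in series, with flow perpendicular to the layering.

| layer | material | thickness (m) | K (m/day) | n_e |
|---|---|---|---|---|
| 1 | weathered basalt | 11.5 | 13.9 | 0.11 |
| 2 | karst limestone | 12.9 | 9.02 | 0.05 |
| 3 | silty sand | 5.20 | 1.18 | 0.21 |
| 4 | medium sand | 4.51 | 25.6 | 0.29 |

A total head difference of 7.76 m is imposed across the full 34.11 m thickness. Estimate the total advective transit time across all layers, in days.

3.80

With flow normal to the layers, continuity requires the same specific discharge q through every layer.
Σ(b_i/K_i) = 11.5/13.9 + 12.9/9.02 + 5.20/1.18 + 4.51/25.6 = 6.840 d.
q = Δh / Σ(b_i/K_i) = 7.76 / 6.840 = 1.134 m/day.
In each layer the seepage velocity is v_i = q/n_i, so the layer transit time is t_i = b_i·n_i / q:
  layer 1 (weathered basalt): t_1 = 11.5 × 0.11 / 1.134 = 1.115 d
  layer 2 (karst limestone): t_2 = 12.9 × 0.05 / 1.134 = 0.5686 d
  layer 3 (silty sand): t_3 = 5.20 × 0.21 / 1.134 = 0.9626 d
  layer 4 (medium sand): t_4 = 4.51 × 0.29 / 1.134 = 1.153 d
Total t = Σ t_i = 3.799 days.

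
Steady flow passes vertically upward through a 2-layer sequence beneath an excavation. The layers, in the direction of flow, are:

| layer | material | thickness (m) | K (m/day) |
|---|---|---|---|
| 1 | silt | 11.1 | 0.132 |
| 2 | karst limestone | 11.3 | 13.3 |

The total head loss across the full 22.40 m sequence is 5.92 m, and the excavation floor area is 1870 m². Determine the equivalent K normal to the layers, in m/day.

Flow is perpendicular to layering, so the layers act in series and the equivalent K is the thickness-weighted harmonic mean.
Total thickness L = 11.1 + 11.3 = 22.40 m.
Σ(b_i/K_i) = 11.1/0.132 + 11.3/13.3 = 84.94 d.
K_eq = L / Σ(b_i/K_i) = 22.40 / 84.94 = 0.2637 m/day.

0.264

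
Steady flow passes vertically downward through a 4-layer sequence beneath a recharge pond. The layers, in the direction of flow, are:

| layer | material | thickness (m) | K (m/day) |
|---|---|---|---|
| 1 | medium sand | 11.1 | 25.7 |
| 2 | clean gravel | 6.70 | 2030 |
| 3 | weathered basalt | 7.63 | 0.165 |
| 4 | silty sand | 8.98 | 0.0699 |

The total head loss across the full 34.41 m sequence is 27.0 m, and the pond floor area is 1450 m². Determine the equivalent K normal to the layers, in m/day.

0.196

Flow is perpendicular to layering, so the layers act in series and the equivalent K is the thickness-weighted harmonic mean.
Total thickness L = 11.1 + 6.70 + 7.63 + 8.98 = 34.41 m.
Σ(b_i/K_i) = 11.1/25.7 + 6.70/2030 + 7.63/0.165 + 8.98/0.0699 = 175.1 d.
K_eq = L / Σ(b_i/K_i) = 34.41 / 175.1 = 0.1965 m/day.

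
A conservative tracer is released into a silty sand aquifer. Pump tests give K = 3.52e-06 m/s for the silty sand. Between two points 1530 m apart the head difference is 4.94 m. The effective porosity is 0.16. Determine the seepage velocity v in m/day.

0.00614

Convert K: 3.52e-06 m/s × 86400 = 0.3041 m/day.
Hydraulic gradient i = Δh / L = 4.94 / 1530 = 0.003229.
Darcy flux q = K · i = 0.3041 × 0.003229 = 0.0009820 m/day.
Seepage velocity v = q / n_e = 0.0009820 / 0.16 = 0.006137 m/day.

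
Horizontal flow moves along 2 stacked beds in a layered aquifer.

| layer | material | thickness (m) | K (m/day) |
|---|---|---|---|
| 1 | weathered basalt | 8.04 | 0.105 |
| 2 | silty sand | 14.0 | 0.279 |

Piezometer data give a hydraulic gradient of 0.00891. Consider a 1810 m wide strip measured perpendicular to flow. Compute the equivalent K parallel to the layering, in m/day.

Flow is parallel to layering, so each bed carries its own Darcy discharge and the transmissivities add.
Σ(K_i·b_i) = 0.105×8.04 + 0.279×14.0 = 4.750 m²/day.
Total thickness b = 22.04 m, so K_eq = Σ(K_i·b_i)/b = 0.2155 m/day.

0.216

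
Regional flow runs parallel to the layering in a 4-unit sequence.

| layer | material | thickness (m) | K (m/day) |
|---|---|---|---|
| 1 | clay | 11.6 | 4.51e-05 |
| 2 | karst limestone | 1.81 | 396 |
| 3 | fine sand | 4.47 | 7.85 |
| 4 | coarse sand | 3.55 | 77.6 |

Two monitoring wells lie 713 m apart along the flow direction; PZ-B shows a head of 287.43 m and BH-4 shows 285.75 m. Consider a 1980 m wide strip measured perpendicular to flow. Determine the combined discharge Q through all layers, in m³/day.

4790

Flow is parallel to layering, so each bed carries its own Darcy discharge and the transmissivities add.
Σ(K_i·b_i) = 4.51e-05×11.6 + 396×1.81 + 7.85×4.47 + 77.6×3.55 = 1027 m²/day.
Hydraulic gradient i = (287.43 − 285.75) / 713 = 1.68 / 713 = 0.002356.
Q = Σ(K_i·b_i) · W · i = 1027 × 1980 × 0.002356 = 4793 m³/day.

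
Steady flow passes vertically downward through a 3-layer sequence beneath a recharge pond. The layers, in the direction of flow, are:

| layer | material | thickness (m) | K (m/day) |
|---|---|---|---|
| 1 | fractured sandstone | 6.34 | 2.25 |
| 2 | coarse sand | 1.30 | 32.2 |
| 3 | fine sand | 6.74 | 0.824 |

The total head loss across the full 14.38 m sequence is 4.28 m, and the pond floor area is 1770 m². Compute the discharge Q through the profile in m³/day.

Flow is perpendicular to layering, so the layers act in series and the equivalent K is the thickness-weighted harmonic mean.
Total thickness L = 6.34 + 1.30 + 6.74 = 14.38 m.
Σ(b_i/K_i) = 6.34/2.25 + 1.30/32.2 + 6.74/0.824 = 11.04 d.
K_eq = L / Σ(b_i/K_i) = 14.38 / 11.04 = 1.303 m/day.
Q = K_eq · A · (Δh/L) = 1.303 × 1770 × (4.28/14.38) = 686.3 m³/day.

686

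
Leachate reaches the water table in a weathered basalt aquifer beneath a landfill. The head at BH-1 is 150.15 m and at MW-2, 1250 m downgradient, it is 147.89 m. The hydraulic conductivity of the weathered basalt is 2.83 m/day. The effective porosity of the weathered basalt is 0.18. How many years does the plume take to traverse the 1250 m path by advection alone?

120

Hydraulic gradient i = (150.15 − 147.89) / 1250 = 2.26 / 1250 = 0.001808.
Darcy flux q = K · i = 2.830 × 0.001808 = 0.005117 m/day.
Seepage velocity v = q / n_e = 0.005117 / 0.18 = 0.02843 m/day.
Travel time t = L / v = 1250 / 0.02843 = 43974 days = 120.4 years.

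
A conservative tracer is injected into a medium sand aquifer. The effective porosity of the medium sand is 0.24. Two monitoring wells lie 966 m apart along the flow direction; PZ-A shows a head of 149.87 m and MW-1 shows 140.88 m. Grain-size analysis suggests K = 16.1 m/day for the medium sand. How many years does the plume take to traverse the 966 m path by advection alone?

Hydraulic gradient i = (149.87 − 140.88) / 966 = 8.99 / 966 = 0.009306.
Darcy flux q = K · i = 16.10 × 0.009306 = 0.1498 m/day.
Seepage velocity v = q / n_e = 0.1498 / 0.24 = 0.6243 m/day.
Travel time t = L / v = 966 / 0.6243 = 1547 days = 4.236 years.

4.24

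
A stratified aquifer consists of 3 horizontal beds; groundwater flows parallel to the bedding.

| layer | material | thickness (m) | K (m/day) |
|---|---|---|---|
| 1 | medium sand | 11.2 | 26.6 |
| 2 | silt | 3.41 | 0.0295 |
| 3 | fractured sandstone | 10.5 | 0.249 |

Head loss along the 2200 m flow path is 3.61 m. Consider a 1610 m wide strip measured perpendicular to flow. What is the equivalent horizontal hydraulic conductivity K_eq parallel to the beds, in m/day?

Flow is parallel to layering, so each bed carries its own Darcy discharge and the transmissivities add.
Σ(K_i·b_i) = 26.6×11.2 + 0.0295×3.41 + 0.249×10.5 = 300.6 m²/day.
Total thickness b = 25.11 m, so K_eq = Σ(K_i·b_i)/b = 11.97 m/day.

12.0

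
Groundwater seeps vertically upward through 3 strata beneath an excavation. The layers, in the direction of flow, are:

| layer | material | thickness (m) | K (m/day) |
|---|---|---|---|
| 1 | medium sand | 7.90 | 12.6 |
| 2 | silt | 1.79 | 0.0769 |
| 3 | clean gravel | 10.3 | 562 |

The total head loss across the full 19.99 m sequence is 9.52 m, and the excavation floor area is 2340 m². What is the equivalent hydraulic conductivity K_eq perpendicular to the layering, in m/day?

0.836

Flow is perpendicular to layering, so the layers act in series and the equivalent K is the thickness-weighted harmonic mean.
Total thickness L = 7.90 + 1.79 + 10.3 = 19.99 m.
Σ(b_i/K_i) = 7.90/12.6 + 1.79/0.0769 + 10.3/562 = 23.92 d.
K_eq = L / Σ(b_i/K_i) = 19.99 / 23.92 = 0.8356 m/day.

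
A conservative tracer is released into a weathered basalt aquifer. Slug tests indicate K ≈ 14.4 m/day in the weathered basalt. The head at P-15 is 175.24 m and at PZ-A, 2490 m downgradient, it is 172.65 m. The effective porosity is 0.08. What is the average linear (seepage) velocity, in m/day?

0.187

Hydraulic gradient i = (175.24 − 172.65) / 2490 = 2.59 / 2490 = 0.001040.
Darcy flux q = K · i = 14.40 × 0.001040 = 0.01498 m/day.
Seepage velocity v = q / n_e = 0.01498 / 0.08 = 0.1872 m/day.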